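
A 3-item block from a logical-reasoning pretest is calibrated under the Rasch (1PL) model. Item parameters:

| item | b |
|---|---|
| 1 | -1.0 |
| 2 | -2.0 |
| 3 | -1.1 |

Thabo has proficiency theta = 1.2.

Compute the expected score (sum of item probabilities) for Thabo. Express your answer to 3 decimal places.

P(theta) = 1 / (1 + exp(−(theta − b)))
P_1 = 1/(1+e^{-2.2000}) = 0.9002
P_2 = 1/(1+e^{-3.2000}) = 0.9608
P_3 = 1/(1+e^{-2.3000}) = 0.9089
E[score] = 0.9002 + 0.9608 + 0.9089 = 2.7700

2.770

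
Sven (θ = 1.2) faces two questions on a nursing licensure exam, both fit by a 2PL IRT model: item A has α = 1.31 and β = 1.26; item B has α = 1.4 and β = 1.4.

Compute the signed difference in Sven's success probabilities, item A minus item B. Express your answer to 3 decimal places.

0.050

P(θ) = 1 / (1 + exp(−α(θ − β)))
P_A = 0.4804
P_B = 0.4305
P_A − P_B = 0.0499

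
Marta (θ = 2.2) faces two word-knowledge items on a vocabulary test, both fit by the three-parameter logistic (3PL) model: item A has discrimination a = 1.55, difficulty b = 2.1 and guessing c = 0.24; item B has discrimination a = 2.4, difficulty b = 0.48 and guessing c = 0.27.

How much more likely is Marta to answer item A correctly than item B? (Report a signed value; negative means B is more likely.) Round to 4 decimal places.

P(θ) = c + (1 − c) · 1 / (1 + exp(−a(θ − b)))
P_A = 0.6494
P_B = 0.9884
P_A − P_B = -0.3390

-0.3390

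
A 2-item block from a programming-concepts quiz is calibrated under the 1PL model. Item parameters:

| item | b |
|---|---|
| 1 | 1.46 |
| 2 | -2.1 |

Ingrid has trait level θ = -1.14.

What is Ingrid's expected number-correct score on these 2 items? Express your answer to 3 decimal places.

0.792

P(θ) = 1 / (1 + exp(−(θ − b)))
P_1 = 1/(1+e^{2.6000}) = 0.0691
P_2 = 1/(1+e^{-0.9600}) = 0.7231
E[score] = 0.0691 + 0.7231 = 0.7923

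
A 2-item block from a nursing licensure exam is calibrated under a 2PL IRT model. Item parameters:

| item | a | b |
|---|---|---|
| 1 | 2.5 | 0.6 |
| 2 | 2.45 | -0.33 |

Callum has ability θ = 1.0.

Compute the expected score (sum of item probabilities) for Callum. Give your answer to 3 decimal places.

1.694

P(θ) = 1 / (1 + exp(−a(θ − b)))
P_1 = 1/(1+e^{-1.0000}) = 0.7311
P_2 = 1/(1+e^{-3.2585}) = 0.9630
E[score] = 0.7311 + 0.9630 = 1.6940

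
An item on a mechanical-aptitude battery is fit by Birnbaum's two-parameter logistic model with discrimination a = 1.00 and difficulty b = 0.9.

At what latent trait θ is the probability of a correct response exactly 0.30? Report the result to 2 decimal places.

P(θ) = 1 / (1 + exp(−a(θ − b)))
logit = ln(0.3000/0.7000) = -0.8473
θ = b + logit/(a) = 0.9 + (-0.8473)/1.0000 = 0.0527

0.05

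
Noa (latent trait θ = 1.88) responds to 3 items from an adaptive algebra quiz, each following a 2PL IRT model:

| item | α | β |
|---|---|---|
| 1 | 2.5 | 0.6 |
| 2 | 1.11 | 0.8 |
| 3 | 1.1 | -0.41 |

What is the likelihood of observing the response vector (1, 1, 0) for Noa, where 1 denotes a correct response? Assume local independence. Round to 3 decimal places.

P(θ) = 1 / (1 + exp(−α(θ − β)))
P_1 = 1/(1+e^{-3.2000}) = 0.9608
P_2 = 1/(1+e^{-1.1988}) = 0.7683
P_3 = 1/(1+e^{-2.5190}) = 0.9255
L = P_1 × P_2 × (1−P_3) = 0.9608 × 0.7683 × 0.0745 = 0.05502

0.055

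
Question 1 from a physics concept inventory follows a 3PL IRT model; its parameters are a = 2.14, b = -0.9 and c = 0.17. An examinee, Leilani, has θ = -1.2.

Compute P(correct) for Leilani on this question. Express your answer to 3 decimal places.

0.456

P(θ) = c + (1 − c) · 1 / (1 + exp(−a(θ − b)))
Exponent: 2.14 × (-1.2 − (-0.9)) = -0.6420
1/(1 + e^{0.6420}) = 0.3448
P = 0.17 + 0.83 × 0.3448 = 0.4562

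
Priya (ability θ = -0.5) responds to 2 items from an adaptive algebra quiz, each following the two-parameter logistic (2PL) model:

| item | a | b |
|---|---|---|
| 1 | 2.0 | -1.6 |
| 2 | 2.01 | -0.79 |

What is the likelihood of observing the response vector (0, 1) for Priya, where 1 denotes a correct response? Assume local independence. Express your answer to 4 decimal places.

0.0640

P(θ) = 1 / (1 + exp(−a(θ − b)))
P_1 = 1/(1+e^{-2.2000}) = 0.9002
P_2 = 1/(1+e^{-0.5829}) = 0.6417
L = (1−P_1) × P_2 = 0.0998 × 0.6417 = 0.06401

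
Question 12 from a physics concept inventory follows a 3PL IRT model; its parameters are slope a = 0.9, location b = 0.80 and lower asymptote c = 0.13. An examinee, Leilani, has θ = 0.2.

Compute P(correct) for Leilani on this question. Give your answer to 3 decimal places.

P(θ) = c + (1 − c) · 1 / (1 + exp(−a(θ − b)))
Exponent: 0.9 × (0.2 − 0.80) = -0.5400
1/(1 + e^{0.5400}) = 0.3682
P = 0.13 + 0.87 × 0.3682 = 0.4503

0.450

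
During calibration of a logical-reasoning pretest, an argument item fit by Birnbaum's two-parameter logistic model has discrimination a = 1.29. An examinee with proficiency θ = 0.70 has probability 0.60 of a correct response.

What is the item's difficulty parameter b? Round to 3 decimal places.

0.386

P(θ) = 1 / (1 + exp(−a(θ − b)))
logit(0.60) = ln(0.60/0.40) = 0.4055
b = θ − logit/(a) = 0.70 − 0.4055/1.2900 = 0.3857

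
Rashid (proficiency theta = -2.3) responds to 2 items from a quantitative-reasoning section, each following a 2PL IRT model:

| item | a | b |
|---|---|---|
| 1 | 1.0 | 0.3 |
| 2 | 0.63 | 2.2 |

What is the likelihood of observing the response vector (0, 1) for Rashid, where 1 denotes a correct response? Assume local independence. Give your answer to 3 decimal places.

0.052

P(theta) = 1 / (1 + exp(−a(theta − b)))
P_1 = 1/(1+e^{2.6000}) = 0.0691
P_2 = 1/(1+e^{2.8350}) = 0.0555
L = (1−P_1) × P_2 = 0.9309 × 0.0555 = 0.05163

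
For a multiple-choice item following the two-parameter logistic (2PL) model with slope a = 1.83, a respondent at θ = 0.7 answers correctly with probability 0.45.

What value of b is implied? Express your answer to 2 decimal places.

P(θ) = 1 / (1 + exp(−a(θ − b)))
logit(0.45) = ln(0.45/0.55) = -0.2007
b = θ − logit/(a) = 0.7 − (-0.2007)/1.8300 = 0.8097

0.81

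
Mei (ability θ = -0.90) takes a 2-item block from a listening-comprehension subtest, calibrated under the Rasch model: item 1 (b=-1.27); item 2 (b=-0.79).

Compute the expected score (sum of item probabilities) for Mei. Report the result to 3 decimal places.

1.064

P(θ) = 1 / (1 + exp(−(θ − b)))
P_1 = 1/(1+e^{-0.3700}) = 0.5915
P_2 = 1/(1+e^{0.1100}) = 0.4725
E[score] = 0.5915 + 0.4725 = 1.0640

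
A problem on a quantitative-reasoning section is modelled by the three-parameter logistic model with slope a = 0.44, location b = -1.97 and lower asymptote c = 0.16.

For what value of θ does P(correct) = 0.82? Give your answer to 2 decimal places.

0.98

P(θ) = c + (1 − c) · 1 / (1 + exp(−a(θ − b)))
Remove guessing floor: (0.82 − 0.16)/(1 − 0.16) = 0.7857
logit = ln(0.7857/0.2143) = 1.2993
θ = b + logit/(a) = -1.97 + 1.2993/0.4400 = 0.9829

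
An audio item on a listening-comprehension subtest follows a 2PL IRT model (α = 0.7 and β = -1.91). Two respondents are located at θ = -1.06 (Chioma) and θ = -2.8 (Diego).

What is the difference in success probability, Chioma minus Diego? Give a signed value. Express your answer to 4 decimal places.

0.2954

P(θ) = 1 / (1 + exp(−α(θ − β)))
P(Chioma) = 0.6445  [exponent 0.5950]
P(Diego) = 0.3491  [exponent -0.6230]
Difference = 0.6445 − 0.3491 = 0.2954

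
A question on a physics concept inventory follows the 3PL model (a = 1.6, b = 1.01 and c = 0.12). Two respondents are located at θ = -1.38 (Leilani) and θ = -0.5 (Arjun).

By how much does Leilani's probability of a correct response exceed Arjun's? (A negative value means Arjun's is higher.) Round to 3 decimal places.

-0.053

P(θ) = c + (1 − c) · 1 / (1 + exp(−a(θ − b)))
P(Leilani) = 0.1388  [exponent -3.8240]
P(Arjun) = 0.1921  [exponent -2.4160]
Difference = 0.1388 − 0.1921 = -0.0533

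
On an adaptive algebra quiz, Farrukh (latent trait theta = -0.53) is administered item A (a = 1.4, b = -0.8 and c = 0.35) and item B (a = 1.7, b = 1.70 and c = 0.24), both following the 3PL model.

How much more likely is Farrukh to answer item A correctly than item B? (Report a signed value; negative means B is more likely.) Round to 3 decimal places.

P(theta) = c + (1 − c) · 1 / (1 + exp(−a(theta − b)))
P_A = 0.7357
P_B = 0.2568
P_A − P_B = 0.4789

0.479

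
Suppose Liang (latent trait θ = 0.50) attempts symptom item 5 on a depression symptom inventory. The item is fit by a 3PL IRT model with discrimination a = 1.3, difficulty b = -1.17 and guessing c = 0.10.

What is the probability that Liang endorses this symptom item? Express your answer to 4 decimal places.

0.9079

P(θ) = c + (1 − c) · 1 / (1 + exp(−a(θ − b)))
Exponent: 1.3 × (0.50 − (-1.17)) = 2.1710
1/(1 + e^{-2.1710}) = 0.8976
P = 0.10 + 0.90 × 0.8976 = 0.9079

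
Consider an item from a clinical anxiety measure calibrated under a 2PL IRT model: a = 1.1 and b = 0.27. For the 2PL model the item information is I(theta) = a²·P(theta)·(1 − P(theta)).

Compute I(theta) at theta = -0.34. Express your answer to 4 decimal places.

0.2709

P = 1/(1+e^{0.6710}) = 0.3383
P(1−P) = 0.3383 × 0.6617 = 0.2238
I = a² × P(1−P) = 1.1² × 0.2238 = 0.27085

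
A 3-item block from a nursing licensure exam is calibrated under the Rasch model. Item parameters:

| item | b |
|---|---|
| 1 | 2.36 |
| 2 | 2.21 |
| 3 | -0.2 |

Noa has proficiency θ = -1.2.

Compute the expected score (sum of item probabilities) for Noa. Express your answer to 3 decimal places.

0.329

P(θ) = 1 / (1 + exp(−(θ − b)))
P_1 = 1/(1+e^{3.5600}) = 0.0277
P_2 = 1/(1+e^{3.4100}) = 0.0320
P_3 = 1/(1+e^{1.0000}) = 0.2689
E[score] = 0.0277 + 0.0320 + 0.2689 = 0.3286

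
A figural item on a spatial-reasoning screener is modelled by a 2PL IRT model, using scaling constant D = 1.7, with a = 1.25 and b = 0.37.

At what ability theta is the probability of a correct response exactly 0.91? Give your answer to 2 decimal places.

1.46

P(theta) = 1 / (1 + exp(−D·a(theta − b)))
logit = ln(0.9100/0.0900) = 2.3136
theta = b + logit/(1.7·a) = 0.37 + 2.3136/2.1250 = 1.4588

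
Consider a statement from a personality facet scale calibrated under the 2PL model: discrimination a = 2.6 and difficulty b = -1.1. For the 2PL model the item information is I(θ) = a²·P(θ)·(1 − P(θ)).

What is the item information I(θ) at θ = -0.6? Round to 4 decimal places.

P = 1/(1+e^{-1.3000}) = 0.7858
P(1−P) = 0.7858 × 0.2142 = 0.1683
I = a² × P(1−P) = 2.6² × 0.1683 = 1.13770

1.1377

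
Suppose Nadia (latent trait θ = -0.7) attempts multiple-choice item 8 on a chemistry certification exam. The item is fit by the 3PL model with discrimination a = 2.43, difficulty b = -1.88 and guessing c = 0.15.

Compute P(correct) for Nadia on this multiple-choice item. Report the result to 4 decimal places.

0.9543

P(θ) = c + (1 − c) · 1 / (1 + exp(−a(θ − b)))
Exponent: 2.43 × (-0.7 − (-1.88)) = 2.8674
1/(1 + e^{-2.8674}) = 0.9462
P = 0.15 + 0.85 × 0.9462 = 0.9543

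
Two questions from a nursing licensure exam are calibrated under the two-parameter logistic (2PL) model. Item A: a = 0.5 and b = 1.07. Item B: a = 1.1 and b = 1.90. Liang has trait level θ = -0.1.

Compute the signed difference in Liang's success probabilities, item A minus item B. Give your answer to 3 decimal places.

P(θ) = 1 / (1 + exp(−a(θ − b)))
P_A = 0.3578
P_B = 0.0998
P_A − P_B = 0.2580

0.258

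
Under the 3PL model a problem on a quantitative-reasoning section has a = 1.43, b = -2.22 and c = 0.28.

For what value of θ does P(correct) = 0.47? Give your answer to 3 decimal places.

P(θ) = c + (1 − c) · 1 / (1 + exp(−a(θ − b)))
Remove guessing floor: (0.47 − 0.28)/(1 − 0.28) = 0.2639
logit = ln(0.2639/0.7361) = -1.0259
θ = b + logit/(a) = -2.22 + (-1.0259)/1.4300 = -2.9374

-2.937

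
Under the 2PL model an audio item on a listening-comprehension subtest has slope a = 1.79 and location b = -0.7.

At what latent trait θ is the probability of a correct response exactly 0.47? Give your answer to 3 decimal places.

P(θ) = 1 / (1 + exp(−a(θ − b)))
logit = ln(0.4700/0.5300) = -0.1201
θ = b + logit/(a) = -0.7 + (-0.1201)/1.7900 = -0.7671

-0.767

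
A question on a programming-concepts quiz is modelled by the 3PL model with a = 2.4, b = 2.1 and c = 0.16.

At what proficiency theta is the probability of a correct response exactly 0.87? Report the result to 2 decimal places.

2.81

P(theta) = c + (1 − c) · 1 / (1 + exp(−a(theta − b)))
Remove guessing floor: (0.87 − 0.16)/(1 − 0.16) = 0.8452
logit = ln(0.8452/0.1548) = 1.6977
theta = b + logit/(a) = 2.1 + 1.6977/2.4000 = 2.8074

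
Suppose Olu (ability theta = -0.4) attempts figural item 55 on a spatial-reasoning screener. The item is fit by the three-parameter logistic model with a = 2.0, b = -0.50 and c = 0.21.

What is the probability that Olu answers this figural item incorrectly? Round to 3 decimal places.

P(theta) = c + (1 − c) · 1 / (1 + exp(−a(theta − b)))
Exponent: 2.0 × (-0.4 − (-0.50)) = 0.2000
1/(1 + e^{-0.2000}) = 0.5498
P = 0.21 + 0.79 × 0.5498 = 0.6444
P(incorrect) = 1 − 0.6444 = 0.3556

0.356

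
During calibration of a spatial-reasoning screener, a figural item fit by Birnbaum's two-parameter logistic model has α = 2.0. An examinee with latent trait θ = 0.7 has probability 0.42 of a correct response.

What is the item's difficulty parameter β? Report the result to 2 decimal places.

0.86

P(θ) = 1 / (1 + exp(−α(θ − β)))
logit(0.42) = ln(0.42/0.58) = -0.3228
β = θ − logit/(α) = 0.7 − (-0.3228)/2.0000 = 0.8614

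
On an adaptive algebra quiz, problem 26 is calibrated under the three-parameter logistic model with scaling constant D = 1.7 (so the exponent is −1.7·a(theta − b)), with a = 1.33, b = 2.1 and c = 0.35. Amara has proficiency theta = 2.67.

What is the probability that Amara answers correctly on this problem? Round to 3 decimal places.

0.860

P(theta) = c + (1 − c) · 1 / (1 + exp(−D·a(theta − b)))
Exponent: 1.7 × 1.33 × (2.67 − 2.1) = 1.2888
1/(1 + e^{-1.2888}) = 0.7839
P = 0.35 + 0.65 × 0.7839 = 0.8596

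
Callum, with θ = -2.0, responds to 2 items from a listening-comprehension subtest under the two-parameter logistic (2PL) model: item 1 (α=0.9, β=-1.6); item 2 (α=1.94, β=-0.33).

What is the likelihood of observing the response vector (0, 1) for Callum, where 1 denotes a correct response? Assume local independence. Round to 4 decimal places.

P(θ) = 1 / (1 + exp(−α(θ − β)))
P_1 = 1/(1+e^{0.3600}) = 0.4110
P_2 = 1/(1+e^{3.2398}) = 0.0377
L = (1−P_1) × P_2 = 0.5890 × 0.0377 = 0.02220

0.0222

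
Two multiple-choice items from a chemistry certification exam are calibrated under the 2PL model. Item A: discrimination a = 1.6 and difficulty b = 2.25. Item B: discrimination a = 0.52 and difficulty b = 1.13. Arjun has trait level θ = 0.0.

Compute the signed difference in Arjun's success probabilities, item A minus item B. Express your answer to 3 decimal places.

-0.331

P(θ) = 1 / (1 + exp(−a(θ − b)))
P_A = 0.0266
P_B = 0.3572
P_A − P_B = -0.3306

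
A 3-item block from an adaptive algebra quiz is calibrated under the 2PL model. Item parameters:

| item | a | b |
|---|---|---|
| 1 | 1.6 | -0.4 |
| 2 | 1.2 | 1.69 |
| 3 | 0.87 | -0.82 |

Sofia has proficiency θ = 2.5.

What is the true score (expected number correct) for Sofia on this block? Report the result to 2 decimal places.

P(θ) = 1 / (1 + exp(−a(θ − b)))
P_1 = 1/(1+e^{-4.6400}) = 0.9904
P_2 = 1/(1+e^{-0.9720}) = 0.7255
P_3 = 1/(1+e^{-2.8884}) = 0.9473
E[score] = 0.9904 + 0.7255 + 0.9473 = 2.6632

2.66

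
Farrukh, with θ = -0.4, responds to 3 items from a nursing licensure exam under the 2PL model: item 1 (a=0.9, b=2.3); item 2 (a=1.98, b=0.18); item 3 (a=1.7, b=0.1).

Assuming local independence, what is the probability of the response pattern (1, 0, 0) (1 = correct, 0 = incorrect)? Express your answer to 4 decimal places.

P(θ) = 1 / (1 + exp(−a(θ − b)))
P_1 = 1/(1+e^{2.4300}) = 0.0809
P_2 = 1/(1+e^{1.1484}) = 0.2408
P_3 = 1/(1+e^{0.8500}) = 0.2994
L = P_1 × (1−P_2) × (1−P_3) = 0.0809 × 0.7592 × 0.7006 = 0.04304

0.0430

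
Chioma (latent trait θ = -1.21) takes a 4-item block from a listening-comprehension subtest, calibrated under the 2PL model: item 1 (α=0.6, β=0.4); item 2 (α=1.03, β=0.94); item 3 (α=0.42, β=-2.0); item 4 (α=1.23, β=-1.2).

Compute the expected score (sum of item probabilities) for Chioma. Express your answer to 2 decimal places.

P(θ) = 1 / (1 + exp(−α(θ − β)))
P_1 = 1/(1+e^{0.9660}) = 0.2757
P_2 = 1/(1+e^{2.2145}) = 0.0985
P_3 = 1/(1+e^{-0.3318}) = 0.5822
P_4 = 1/(1+e^{0.0123}) = 0.4969
E[score] = 0.2757 + 0.0985 + 0.5822 + 0.4969 = 1.4533

1.45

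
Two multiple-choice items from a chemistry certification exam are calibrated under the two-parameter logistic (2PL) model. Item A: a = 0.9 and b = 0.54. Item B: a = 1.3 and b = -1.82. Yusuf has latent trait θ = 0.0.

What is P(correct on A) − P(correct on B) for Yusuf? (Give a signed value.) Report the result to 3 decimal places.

-0.533

P(θ) = 1 / (1 + exp(−a(θ − b)))
P_A = 0.3808
P_B = 0.9142
P_A − P_B = -0.5334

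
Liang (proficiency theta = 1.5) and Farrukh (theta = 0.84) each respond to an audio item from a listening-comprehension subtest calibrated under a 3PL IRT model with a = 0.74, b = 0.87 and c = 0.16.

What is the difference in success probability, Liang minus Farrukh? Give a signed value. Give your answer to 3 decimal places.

0.101

P(theta) = c + (1 − c) · 1 / (1 + exp(−a(theta − b)))
P(Liang) = 0.6762  [exponent 0.4662]
P(Farrukh) = 0.5753  [exponent -0.0222]
Difference = 0.6762 − 0.5753 = 0.1008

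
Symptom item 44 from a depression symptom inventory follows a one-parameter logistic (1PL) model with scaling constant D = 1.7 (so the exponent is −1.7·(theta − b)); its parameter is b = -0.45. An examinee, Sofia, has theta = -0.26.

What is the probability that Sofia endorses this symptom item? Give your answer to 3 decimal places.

P(theta) = 1 / (1 + exp(−D·(theta − b)))
Exponent: 1.7 × (-0.26 − (-0.45)) = 0.3230
1/(1 + e^{-0.3230}) = 0.5801
P = 0.5801

0.580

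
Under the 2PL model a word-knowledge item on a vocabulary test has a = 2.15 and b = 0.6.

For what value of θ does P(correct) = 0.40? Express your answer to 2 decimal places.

P(θ) = 1 / (1 + exp(−a(θ − b)))
logit = ln(0.4000/0.6000) = -0.4055
θ = b + logit/(a) = 0.6 + (-0.4055)/2.1500 = 0.4114

0.41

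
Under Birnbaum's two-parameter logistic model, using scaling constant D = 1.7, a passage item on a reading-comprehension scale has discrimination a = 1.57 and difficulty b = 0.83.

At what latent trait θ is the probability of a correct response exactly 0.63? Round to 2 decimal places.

1.03

P(θ) = 1 / (1 + exp(−D·a(θ − b)))
logit = ln(0.6300/0.3700) = 0.5322
θ = b + logit/(1.7·a) = 0.83 + 0.5322/2.6690 = 1.0294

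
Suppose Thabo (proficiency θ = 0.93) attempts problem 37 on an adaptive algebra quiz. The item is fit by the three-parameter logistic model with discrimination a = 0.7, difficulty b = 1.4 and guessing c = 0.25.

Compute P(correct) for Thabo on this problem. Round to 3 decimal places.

P(θ) = c + (1 − c) · 1 / (1 + exp(−a(θ − b)))
Exponent: 0.7 × (0.93 − 1.4) = -0.3290
1/(1 + e^{0.3290}) = 0.4185
P = 0.25 + 0.75 × 0.4185 = 0.5639

0.564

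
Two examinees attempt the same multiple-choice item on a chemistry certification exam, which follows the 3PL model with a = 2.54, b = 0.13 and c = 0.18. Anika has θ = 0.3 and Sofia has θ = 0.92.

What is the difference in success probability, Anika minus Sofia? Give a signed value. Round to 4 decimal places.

P(θ) = c + (1 − c) · 1 / (1 + exp(−a(θ − b)))
P(Anika) = 0.6772  [exponent 0.4318]
P(Sofia) = 0.9028  [exponent 2.0066]
Difference = 0.6772 − 0.9028 = -0.2257

-0.2257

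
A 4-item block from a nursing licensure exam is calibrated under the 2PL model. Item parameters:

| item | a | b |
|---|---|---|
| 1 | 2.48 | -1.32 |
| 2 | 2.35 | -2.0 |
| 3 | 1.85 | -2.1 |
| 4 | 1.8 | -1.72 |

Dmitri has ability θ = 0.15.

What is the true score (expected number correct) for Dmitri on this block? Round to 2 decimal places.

3.92

P(θ) = 1 / (1 + exp(−a(θ − b)))
P_1 = 1/(1+e^{-3.6456}) = 0.9746
P_2 = 1/(1+e^{-5.0525}) = 0.9936
P_3 = 1/(1+e^{-4.1625}) = 0.9847
P_4 = 1/(1+e^{-3.3660}) = 0.9666
E[score] = 0.9746 + 0.9936 + 0.9847 + 0.9666 = 3.9195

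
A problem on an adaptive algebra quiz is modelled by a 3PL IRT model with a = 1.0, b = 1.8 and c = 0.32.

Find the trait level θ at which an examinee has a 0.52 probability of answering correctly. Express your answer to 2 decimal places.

P(θ) = c + (1 − c) · 1 / (1 + exp(−a(θ − b)))
Remove guessing floor: (0.52 − 0.32)/(1 − 0.32) = 0.2941
logit = ln(0.2941/0.7059) = -0.8755
θ = b + logit/(a) = 1.8 + (-0.8755)/1.0000 = 0.9245

0.92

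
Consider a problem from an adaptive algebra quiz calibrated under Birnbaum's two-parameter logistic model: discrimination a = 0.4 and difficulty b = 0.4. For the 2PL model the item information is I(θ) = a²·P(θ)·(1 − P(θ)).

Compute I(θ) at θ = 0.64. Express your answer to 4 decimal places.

0.0399

P = 1/(1+e^{-0.0960}) = 0.5240
P(1−P) = 0.5240 × 0.4760 = 0.2494
I = a² × P(1−P) = 0.4² × 0.2494 = 0.03991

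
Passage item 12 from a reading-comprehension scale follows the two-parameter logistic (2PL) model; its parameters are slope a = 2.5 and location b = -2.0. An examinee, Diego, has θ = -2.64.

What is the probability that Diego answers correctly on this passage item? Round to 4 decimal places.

0.1680

P(θ) = 1 / (1 + exp(−a(θ − b)))
Exponent: 2.5 × (-2.64 − (-2.0)) = -1.6000
1/(1 + e^{1.6000}) = 0.1680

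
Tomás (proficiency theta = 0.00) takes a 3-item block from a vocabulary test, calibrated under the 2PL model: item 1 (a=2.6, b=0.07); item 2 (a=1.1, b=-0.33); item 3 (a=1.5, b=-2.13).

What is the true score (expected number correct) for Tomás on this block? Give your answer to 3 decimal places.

P(theta) = 1 / (1 + exp(−a(theta − b)))
P_1 = 1/(1+e^{0.1820}) = 0.4546
P_2 = 1/(1+e^{-0.3630}) = 0.5898
P_3 = 1/(1+e^{-3.1950}) = 0.9606
E[score] = 0.4546 + 0.5898 + 0.9606 = 2.0050

2.005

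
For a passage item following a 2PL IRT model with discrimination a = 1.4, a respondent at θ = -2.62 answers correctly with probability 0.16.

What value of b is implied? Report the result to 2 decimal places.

P(θ) = 1 / (1 + exp(−a(θ − b)))
logit(0.16) = ln(0.16/0.84) = -1.6582
b = θ − logit/(a) = -2.62 − (-1.6582)/1.4000 = -1.4356

-1.44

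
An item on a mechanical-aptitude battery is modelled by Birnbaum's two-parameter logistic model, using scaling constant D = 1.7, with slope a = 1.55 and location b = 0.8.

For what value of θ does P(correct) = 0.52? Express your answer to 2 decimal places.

0.83

P(θ) = 1 / (1 + exp(−D·a(θ − b)))
logit = ln(0.5200/0.4800) = 0.0800
θ = b + logit/(1.7·a) = 0.8 + 0.0800/2.6350 = 0.8304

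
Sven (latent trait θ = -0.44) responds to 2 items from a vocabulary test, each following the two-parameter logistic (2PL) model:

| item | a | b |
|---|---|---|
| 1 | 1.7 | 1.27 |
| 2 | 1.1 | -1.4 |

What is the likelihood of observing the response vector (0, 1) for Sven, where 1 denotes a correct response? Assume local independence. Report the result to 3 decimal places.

P(θ) = 1 / (1 + exp(−a(θ − b)))
P_1 = 1/(1+e^{2.9070}) = 0.0518
P_2 = 1/(1+e^{-1.0560}) = 0.7419
L = (1−P_1) × P_2 = 0.9482 × 0.7419 = 0.70349

0.703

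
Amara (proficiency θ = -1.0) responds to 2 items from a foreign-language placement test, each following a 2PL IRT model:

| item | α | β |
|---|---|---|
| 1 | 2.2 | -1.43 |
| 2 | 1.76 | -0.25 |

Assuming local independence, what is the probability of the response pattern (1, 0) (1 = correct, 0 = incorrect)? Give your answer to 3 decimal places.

P(θ) = 1 / (1 + exp(−α(θ − β)))
P_1 = 1/(1+e^{-0.9460}) = 0.7203
P_2 = 1/(1+e^{1.3200}) = 0.2108
L = P_1 × (1−P_2) = 0.7203 × 0.7892 = 0.56846

0.568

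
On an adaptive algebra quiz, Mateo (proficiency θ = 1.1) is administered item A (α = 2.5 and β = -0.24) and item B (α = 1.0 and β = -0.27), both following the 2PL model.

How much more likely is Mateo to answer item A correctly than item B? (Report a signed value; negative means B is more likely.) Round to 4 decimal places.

P(θ) = 1 / (1 + exp(−α(θ − β)))
P_A = 0.9661
P_B = 0.7974
P_A − P_B = 0.1687

0.1687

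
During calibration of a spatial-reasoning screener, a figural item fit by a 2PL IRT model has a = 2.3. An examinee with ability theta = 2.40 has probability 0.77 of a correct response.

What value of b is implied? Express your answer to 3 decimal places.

P(theta) = 1 / (1 + exp(−a(theta − b)))
logit(0.77) = ln(0.77/0.23) = 1.2083
b = theta − logit/(a) = 2.40 − 1.2083/2.3000 = 1.8746

1.875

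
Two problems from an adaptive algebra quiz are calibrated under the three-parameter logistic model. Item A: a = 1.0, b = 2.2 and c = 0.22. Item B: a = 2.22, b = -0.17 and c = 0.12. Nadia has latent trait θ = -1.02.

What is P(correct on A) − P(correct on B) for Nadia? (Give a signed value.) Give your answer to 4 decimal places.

0.0142

P(θ) = c + (1 − c) · 1 / (1 + exp(−a(θ − b)))
P_A = 0.2500
P_B = 0.2358
P_A − P_B = 0.0142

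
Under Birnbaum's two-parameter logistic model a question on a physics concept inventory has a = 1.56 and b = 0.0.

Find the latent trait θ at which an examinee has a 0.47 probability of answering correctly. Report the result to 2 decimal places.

-0.08

P(θ) = 1 / (1 + exp(−a(θ − b)))
logit = ln(0.4700/0.5300) = -0.1201
θ = b + logit/(a) = 0.0 + (-0.1201)/1.5600 = -0.0770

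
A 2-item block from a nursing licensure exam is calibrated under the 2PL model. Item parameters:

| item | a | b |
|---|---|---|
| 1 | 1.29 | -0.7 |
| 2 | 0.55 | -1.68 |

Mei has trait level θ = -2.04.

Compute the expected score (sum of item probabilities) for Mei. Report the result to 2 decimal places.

P(θ) = 1 / (1 + exp(−a(θ − b)))
P_1 = 1/(1+e^{1.7286}) = 0.1508
P_2 = 1/(1+e^{0.1980}) = 0.4507
E[score] = 0.1508 + 0.4507 = 0.6014

0.60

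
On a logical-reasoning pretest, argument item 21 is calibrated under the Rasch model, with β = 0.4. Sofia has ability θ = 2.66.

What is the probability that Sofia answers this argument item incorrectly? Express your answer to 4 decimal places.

P(θ) = 1 / (1 + exp(−(θ − β)))
Exponent: (2.66 − 0.4) = 2.2600
1/(1 + e^{-2.2600}) = 0.9055
P = 0.9055
P(incorrect) = 1 − 0.9055 = 0.0945

0.0945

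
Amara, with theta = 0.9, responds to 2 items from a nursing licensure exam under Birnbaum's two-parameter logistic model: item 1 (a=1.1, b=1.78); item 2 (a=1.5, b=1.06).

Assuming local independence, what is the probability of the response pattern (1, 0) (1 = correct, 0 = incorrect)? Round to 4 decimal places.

0.1541

P(theta) = 1 / (1 + exp(−a(theta − b)))
P_1 = 1/(1+e^{0.9680}) = 0.2753
P_2 = 1/(1+e^{0.2400}) = 0.4403
L = P_1 × (1−P_2) = 0.2753 × 0.5597 = 0.15408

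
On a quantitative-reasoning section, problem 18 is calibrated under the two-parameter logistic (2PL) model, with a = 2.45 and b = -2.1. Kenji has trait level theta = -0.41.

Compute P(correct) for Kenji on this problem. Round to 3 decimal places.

0.984

P(theta) = 1 / (1 + exp(−a(theta − b)))
Exponent: 2.45 × (-0.41 − (-2.1)) = 4.1405
1/(1 + e^{-4.1405}) = 0.9843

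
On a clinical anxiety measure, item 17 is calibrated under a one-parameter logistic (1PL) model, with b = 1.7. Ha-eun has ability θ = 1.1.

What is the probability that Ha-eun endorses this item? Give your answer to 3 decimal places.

0.354

P(θ) = 1 / (1 + exp(−(θ − b)))
Exponent: (1.1 − 1.7) = -0.6000
1/(1 + e^{0.6000}) = 0.3543
P = 0.3543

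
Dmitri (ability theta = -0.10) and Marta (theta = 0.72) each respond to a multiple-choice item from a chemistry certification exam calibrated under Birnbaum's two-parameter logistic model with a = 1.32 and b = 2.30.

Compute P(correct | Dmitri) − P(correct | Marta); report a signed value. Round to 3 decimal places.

-0.070

P(theta) = 1 / (1 + exp(−a(theta − b)))
P(Dmitri) = 0.0404  [exponent -3.1680]
P(Marta) = 0.1105  [exponent -2.0856]
Difference = 0.0404 − 0.1105 = -0.0701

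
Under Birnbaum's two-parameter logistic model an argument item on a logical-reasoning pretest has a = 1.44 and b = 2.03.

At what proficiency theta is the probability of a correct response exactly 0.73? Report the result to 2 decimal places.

2.72

P(theta) = 1 / (1 + exp(−a(theta − b)))
logit = ln(0.7300/0.2700) = 0.9946
theta = b + logit/(a) = 2.03 + 0.9946/1.4400 = 2.7207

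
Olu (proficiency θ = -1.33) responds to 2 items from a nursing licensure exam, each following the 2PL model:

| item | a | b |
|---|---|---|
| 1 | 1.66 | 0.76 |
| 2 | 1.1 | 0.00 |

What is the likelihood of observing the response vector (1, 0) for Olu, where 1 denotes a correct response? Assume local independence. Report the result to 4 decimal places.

0.0245

P(θ) = 1 / (1 + exp(−a(θ − b)))
P_1 = 1/(1+e^{3.4694}) = 0.0302
P_2 = 1/(1+e^{1.4630}) = 0.1880
L = P_1 × (1−P_2) = 0.0302 × 0.8120 = 0.02452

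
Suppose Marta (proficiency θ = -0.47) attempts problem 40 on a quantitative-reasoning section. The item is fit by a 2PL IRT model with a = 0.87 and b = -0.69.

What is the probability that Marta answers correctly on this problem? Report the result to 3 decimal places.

P(θ) = 1 / (1 + exp(−a(θ − b)))
Exponent: 0.87 × (-0.47 − (-0.69)) = 0.1914
1/(1 + e^{-0.1914}) = 0.5477

0.548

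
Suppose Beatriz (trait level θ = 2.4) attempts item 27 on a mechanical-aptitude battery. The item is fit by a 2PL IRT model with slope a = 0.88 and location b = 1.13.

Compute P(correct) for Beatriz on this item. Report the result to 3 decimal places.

0.754

P(θ) = 1 / (1 + exp(−a(θ − b)))
Exponent: 0.88 × (2.4 − 1.13) = 1.1176
1/(1 + e^{-1.1176}) = 0.7535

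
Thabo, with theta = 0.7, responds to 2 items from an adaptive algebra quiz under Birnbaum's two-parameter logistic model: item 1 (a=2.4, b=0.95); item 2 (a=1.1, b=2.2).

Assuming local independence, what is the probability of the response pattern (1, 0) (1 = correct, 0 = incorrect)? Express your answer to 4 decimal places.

P(theta) = 1 / (1 + exp(−a(theta − b)))
P_1 = 1/(1+e^{0.6000}) = 0.3543
P_2 = 1/(1+e^{1.6500}) = 0.1611
L = P_1 × (1−P_2) = 0.3543 × 0.8389 = 0.29726

0.2973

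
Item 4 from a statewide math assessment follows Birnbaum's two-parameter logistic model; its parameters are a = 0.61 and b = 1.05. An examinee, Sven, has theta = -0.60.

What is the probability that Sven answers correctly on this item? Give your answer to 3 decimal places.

0.268

P(theta) = 1 / (1 + exp(−a(theta − b)))
Exponent: 0.61 × (-0.60 − 1.05) = -1.0065
1/(1 + e^{1.0065}) = 0.2677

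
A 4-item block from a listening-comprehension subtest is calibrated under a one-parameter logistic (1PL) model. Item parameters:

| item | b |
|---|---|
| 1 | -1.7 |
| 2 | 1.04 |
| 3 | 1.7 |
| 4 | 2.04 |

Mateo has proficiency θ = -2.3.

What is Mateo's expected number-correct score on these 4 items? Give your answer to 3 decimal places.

0.419

P(θ) = 1 / (1 + exp(−(θ − b)))
P_1 = 1/(1+e^{0.6000}) = 0.3543
P_2 = 1/(1+e^{3.3400}) = 0.0342
P_3 = 1/(1+e^{4.0000}) = 0.0180
P_4 = 1/(1+e^{4.3400}) = 0.0129
E[score] = 0.3543 + 0.0342 + 0.0180 + 0.0129 = 0.4194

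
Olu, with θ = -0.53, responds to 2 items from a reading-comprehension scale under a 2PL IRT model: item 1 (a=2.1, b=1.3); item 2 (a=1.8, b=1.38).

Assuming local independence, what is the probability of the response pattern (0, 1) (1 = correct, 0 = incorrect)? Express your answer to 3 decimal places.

P(θ) = 1 / (1 + exp(−a(θ − b)))
P_1 = 1/(1+e^{3.8430}) = 0.0210
P_2 = 1/(1+e^{3.4380}) = 0.0311
L = (1−P_1) × P_2 = 0.9790 × 0.0311 = 0.03048

0.030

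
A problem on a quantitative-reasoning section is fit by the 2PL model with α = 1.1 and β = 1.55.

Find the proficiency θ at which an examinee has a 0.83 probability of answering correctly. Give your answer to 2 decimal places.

P(θ) = 1 / (1 + exp(−α(θ − β)))
logit = ln(0.8300/0.1700) = 1.5856
θ = β + logit/(α) = 1.55 + 1.5856/1.1000 = 2.9915

2.99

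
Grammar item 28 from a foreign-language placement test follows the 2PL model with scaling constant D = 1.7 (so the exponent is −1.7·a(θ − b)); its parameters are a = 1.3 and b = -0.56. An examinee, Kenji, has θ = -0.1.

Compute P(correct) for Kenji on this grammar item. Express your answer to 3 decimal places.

0.734

P(θ) = 1 / (1 + exp(−D·a(θ − b)))
Exponent: 1.7 × 1.3 × (-0.1 − (-0.56)) = 1.0166
1/(1 + e^{-1.0166}) = 0.7343
P = 0.7343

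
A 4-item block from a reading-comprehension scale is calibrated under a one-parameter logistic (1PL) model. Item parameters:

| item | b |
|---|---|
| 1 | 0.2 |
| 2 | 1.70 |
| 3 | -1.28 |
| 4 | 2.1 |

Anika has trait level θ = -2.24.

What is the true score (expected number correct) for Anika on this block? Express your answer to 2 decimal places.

P(θ) = 1 / (1 + exp(−(θ − b)))
P_1 = 1/(1+e^{2.4400}) = 0.0802
P_2 = 1/(1+e^{3.9400}) = 0.0191
P_3 = 1/(1+e^{0.9600}) = 0.2769
P_4 = 1/(1+e^{4.3400}) = 0.0129
E[score] = 0.0802 + 0.0191 + 0.2769 + 0.0129 = 0.3890

0.39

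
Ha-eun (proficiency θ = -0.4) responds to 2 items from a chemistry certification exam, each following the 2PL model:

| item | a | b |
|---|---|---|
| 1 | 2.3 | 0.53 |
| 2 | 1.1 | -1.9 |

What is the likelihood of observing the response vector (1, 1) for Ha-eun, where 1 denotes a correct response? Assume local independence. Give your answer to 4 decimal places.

0.0884

P(θ) = 1 / (1 + exp(−a(θ − b)))
P_1 = 1/(1+e^{2.1390}) = 0.1054
P_2 = 1/(1+e^{-1.6500}) = 0.8389
L = P_1 × P_2 = 0.1054 × 0.8389 = 0.08839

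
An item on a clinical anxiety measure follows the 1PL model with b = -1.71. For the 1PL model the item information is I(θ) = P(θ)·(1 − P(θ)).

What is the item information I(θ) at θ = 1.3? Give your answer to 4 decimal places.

0.0448

P = 1/(1+e^{-3.0100}) = 0.9530
P(1−P) = 0.9530 × 0.0470 = 0.0448
I = P(1−P) = 0.04477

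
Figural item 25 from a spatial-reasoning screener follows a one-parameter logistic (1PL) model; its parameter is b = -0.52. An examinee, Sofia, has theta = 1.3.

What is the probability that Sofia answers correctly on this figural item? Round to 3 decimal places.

0.861

P(theta) = 1 / (1 + exp(−(theta − b)))
Exponent: (1.3 − (-0.52)) = 1.8200
1/(1 + e^{-1.8200}) = 0.8606
P = 0.8606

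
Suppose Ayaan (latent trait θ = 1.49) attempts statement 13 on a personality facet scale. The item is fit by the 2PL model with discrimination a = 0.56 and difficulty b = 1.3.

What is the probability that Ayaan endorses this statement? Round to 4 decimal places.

0.5266

P(θ) = 1 / (1 + exp(−a(θ − b)))
Exponent: 0.56 × (1.49 − 1.3) = 0.1064
1/(1 + e^{-0.1064}) = 0.5266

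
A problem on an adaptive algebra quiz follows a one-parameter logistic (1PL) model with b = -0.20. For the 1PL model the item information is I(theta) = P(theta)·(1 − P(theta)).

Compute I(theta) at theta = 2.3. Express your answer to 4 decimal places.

0.0701

P = 1/(1+e^{-2.5000}) = 0.9241
P(1−P) = 0.9241 × 0.0759 = 0.0701
I = P(1−P) = 0.07010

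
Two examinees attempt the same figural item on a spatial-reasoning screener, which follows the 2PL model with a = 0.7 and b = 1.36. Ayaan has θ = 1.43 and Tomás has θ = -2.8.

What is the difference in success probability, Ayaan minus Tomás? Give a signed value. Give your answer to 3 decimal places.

P(θ) = 1 / (1 + exp(−a(θ − b)))
P(Ayaan) = 0.5122  [exponent 0.0490]
P(Tomás) = 0.0516  [exponent -2.9120]
Difference = 0.5122 − 0.0516 = 0.4607

0.461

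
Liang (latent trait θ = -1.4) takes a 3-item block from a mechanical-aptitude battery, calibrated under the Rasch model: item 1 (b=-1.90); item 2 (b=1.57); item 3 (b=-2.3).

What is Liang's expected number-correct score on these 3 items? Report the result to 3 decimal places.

1.382

P(θ) = 1 / (1 + exp(−(θ − b)))
P_1 = 1/(1+e^{-0.5000}) = 0.6225
P_2 = 1/(1+e^{2.9700}) = 0.0488
P_3 = 1/(1+e^{-0.9000}) = 0.7109
E[score] = 0.6225 + 0.0488 + 0.7109 = 1.3822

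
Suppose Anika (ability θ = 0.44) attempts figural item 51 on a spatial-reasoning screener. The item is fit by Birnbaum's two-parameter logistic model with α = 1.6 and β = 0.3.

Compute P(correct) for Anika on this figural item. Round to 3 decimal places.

P(θ) = 1 / (1 + exp(−α(θ − β)))
Exponent: 1.6 × (0.44 − 0.3) = 0.2240
1/(1 + e^{-0.2240}) = 0.5558

0.556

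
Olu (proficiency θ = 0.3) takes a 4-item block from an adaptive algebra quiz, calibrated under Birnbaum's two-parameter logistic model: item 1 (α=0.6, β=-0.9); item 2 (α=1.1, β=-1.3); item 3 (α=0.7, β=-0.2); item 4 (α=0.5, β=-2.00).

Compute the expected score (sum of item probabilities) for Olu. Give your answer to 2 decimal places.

P(θ) = 1 / (1 + exp(−α(θ − β)))
P_1 = 1/(1+e^{-0.7200}) = 0.6726
P_2 = 1/(1+e^{-1.7600}) = 0.8532
P_3 = 1/(1+e^{-0.3500}) = 0.5866
P_4 = 1/(1+e^{-1.1500}) = 0.7595
E[score] = 0.6726 + 0.8532 + 0.5866 + 0.7595 = 2.8719

2.87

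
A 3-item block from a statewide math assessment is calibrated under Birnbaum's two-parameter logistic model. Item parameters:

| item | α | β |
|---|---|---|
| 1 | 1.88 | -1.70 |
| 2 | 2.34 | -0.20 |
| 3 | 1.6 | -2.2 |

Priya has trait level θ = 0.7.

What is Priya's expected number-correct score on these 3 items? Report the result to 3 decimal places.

2.871

P(θ) = 1 / (1 + exp(−α(θ − β)))
P_1 = 1/(1+e^{-4.5120}) = 0.9891
P_2 = 1/(1+e^{-2.1060}) = 0.8915
P_3 = 1/(1+e^{-4.6400}) = 0.9904
E[score] = 0.9891 + 0.8915 + 0.9904 = 2.8711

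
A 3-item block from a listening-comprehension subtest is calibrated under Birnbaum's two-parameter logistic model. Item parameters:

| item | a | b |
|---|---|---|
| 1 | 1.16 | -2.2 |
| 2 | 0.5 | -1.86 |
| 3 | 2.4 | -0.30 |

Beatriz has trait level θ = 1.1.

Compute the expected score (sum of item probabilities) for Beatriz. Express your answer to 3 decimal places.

2.760

P(θ) = 1 / (1 + exp(−a(θ − b)))
P_1 = 1/(1+e^{-3.8280}) = 0.9787
P_2 = 1/(1+e^{-1.4800}) = 0.8146
P_3 = 1/(1+e^{-3.3600}) = 0.9664
E[score] = 0.9787 + 0.8146 + 0.9664 = 2.7597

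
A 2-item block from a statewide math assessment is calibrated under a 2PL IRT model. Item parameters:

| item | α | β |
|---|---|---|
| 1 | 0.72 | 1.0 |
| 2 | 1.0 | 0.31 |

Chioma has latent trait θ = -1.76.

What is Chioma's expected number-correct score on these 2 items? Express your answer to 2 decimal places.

0.23

P(θ) = 1 / (1 + exp(−α(θ − β)))
P_1 = 1/(1+e^{1.9872}) = 0.1206
P_2 = 1/(1+e^{2.0700}) = 0.1120
E[score] = 0.1206 + 0.1120 = 0.2326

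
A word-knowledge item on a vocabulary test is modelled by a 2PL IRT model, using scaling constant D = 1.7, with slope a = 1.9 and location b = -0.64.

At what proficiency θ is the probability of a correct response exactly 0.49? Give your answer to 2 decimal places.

-0.65

P(θ) = 1 / (1 + exp(−D·a(θ − b)))
logit = ln(0.4900/0.5100) = -0.0400
θ = b + logit/(1.7·a) = -0.64 + (-0.0400)/3.2300 = -0.6524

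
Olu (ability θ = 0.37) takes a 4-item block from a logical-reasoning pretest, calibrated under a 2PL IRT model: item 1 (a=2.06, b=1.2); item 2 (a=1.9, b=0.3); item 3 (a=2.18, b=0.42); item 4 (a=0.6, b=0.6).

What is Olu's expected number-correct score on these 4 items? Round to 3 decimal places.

P(θ) = 1 / (1 + exp(−a(θ − b)))
P_1 = 1/(1+e^{1.7098}) = 0.1532
P_2 = 1/(1+e^{-0.1330}) = 0.5332
P_3 = 1/(1+e^{0.1090}) = 0.4728
P_4 = 1/(1+e^{0.1380}) = 0.4656
E[score] = 0.1532 + 0.5332 + 0.4728 + 0.4656 = 1.6247

1.625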